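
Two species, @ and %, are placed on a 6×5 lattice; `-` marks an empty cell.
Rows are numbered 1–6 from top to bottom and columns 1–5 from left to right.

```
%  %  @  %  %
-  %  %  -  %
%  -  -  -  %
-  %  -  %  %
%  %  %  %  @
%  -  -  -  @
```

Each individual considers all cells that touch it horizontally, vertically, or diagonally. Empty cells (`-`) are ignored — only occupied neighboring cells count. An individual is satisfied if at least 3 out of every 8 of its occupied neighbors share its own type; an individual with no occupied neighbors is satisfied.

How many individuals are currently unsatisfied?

Row 1: (1,1)% 2/2 ok · (1,2)% 3/4 ok · (1,3)@ 0/4 unhappy · (1,4)% 3/4 ok · (1,5)% 2/2 ok
Row 2: (2,2)% 4/5 ok · (2,3)% 3/4 ok · (2,5)% 3/3 ok
Row 3: (3,1)% 2/2 ok · (3,5)% 3/3 ok
Row 4: (4,2)% 4/4 ok · (4,4)% 4/5 ok · (4,5)% 3/4 ok
Row 5: (5,1)% 3/3 ok · (5,2)% 4/4 ok · (5,3)% 4/4 ok · (5,4)% 3/5 ok · (5,5)@ 1/4 unhappy
Row 6: (6,1)% 2/2 ok · (6,5)@ 1/2 ok
Unsatisfied: (1,3), (5,5) — 2 in total.

2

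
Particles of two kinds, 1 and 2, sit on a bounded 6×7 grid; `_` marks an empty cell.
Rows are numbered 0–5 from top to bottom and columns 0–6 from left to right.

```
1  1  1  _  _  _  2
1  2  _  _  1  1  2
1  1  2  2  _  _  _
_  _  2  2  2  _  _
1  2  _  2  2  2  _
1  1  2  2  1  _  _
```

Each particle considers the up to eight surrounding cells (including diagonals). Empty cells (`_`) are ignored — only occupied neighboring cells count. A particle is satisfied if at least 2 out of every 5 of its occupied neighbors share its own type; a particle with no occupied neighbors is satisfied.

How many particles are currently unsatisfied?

3

(0,0)1 2/3 ✓
(0,1)1 3/4 ✓
(0,2)1 1/2 ✓
(0,6)2 1/2 ✓
(1,0)1 4/5 ✓
(1,1)2 1/7 ✗
(1,4)1 1/2 ✓
(1,5)1 1/3 ✗
(1,6)2 1/2 ✓
(2,0)1 2/3 ✓
(2,1)1 2/5 ✓
(2,2)2 4/5 ✓
(2,3)2 4/5 ✓
(3,2)2 5/6 ✓
(3,3)2 6/6 ✓
(3,4)2 5/5 ✓
(4,0)1 2/3 ✓
(4,1)2 2/5 ✓
(4,3)2 6/7 ✓
(4,4)2 5/6 ✓
(4,5)2 2/3 ✓
(5,0)1 2/3 ✓
(5,1)1 2/4 ✓
(5,2)2 3/4 ✓
(5,3)2 3/4 ✓
(5,4)1 0/4 ✗
Unsatisfied: (1,1), (1,5), (5,4) — 3 in total.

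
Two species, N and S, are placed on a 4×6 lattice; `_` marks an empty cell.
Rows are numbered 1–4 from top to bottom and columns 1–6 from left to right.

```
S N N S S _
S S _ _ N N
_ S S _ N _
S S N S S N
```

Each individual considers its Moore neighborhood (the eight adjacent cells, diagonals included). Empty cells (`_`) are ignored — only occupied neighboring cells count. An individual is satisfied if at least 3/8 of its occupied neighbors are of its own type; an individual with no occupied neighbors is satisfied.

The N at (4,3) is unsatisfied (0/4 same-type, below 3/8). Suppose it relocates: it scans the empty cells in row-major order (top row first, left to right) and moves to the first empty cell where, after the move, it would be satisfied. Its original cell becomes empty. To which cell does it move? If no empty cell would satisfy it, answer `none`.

(1,6)

Vacating (4,3). Empty cells in order:
  (1,6): 2/3 same-type → satisfied — stop here.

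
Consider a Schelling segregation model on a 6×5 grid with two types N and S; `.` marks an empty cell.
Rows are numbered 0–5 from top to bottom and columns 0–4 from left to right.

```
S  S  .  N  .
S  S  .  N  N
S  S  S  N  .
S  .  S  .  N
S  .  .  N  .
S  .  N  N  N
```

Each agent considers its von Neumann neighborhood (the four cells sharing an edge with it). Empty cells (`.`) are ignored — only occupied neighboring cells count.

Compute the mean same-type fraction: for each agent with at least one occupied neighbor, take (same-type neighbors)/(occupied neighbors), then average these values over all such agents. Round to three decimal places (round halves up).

(0,0)S 2/2
(0,1)S 2/2
(0,3)N 1/1
(1,0)S 3/3
(1,1)S 3/3
(1,3)N 3/3
(1,4)N 1/1
(2,0)S 3/3
(2,1)S 3/3
(2,2)S 2/3
(2,3)N 1/2
(3,0)S 2/2
(3,2)S 1/1
(3,4)N — no occupied neighbors
(4,0)S 2/2
(4,3)N 1/1
(5,0)S 1/1
(5,2)N 1/1
(5,3)N 3/3
(5,4)N 1/1
Sum over 19 agents: 2/2 + 2/2 + 1/1 + 3/3 + 3/3 + 3/3 + 1/1 + 3/3 + 3/3 + 2/3 + 1/2 + 2/2 + 1/1 + 2/2 + 1/1 + 1/1 + 1/1 + 3/3 + 1/1 = 109/6; mean = 109/6 ÷ 19 = 109/114 = 0.956140… → 0.956.

0.956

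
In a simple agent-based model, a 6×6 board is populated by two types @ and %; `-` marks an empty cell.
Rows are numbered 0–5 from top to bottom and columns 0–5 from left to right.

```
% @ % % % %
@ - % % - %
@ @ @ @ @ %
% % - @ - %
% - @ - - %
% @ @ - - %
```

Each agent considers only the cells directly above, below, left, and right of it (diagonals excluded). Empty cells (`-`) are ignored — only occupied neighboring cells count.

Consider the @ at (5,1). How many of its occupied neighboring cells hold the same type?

Occupied neighbors of (5,1): (5,0)=%, (5,2)=@.
Same type (@): 1 of 2.

1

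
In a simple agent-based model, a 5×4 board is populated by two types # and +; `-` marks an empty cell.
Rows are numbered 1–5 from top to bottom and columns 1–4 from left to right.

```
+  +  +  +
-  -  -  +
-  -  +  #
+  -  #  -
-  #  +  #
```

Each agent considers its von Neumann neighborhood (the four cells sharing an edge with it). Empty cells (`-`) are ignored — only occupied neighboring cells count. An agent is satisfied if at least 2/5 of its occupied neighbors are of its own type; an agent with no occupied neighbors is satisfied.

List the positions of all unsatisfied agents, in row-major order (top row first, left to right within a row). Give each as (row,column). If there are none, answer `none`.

Row 1: (1,1)+ 1/1 satisfied · (1,2)+ 2/2 satisfied · (1,3)+ 2/2 satisfied · (1,4)+ 2/2 satisfied
Row 2: (2,4)+ 1/2 satisfied
Row 3: (3,3)+ 0/2 not · (3,4)# 0/2 not
Row 4: (4,1)+ 0/0 satisfied · (4,3)# 0/2 not
Row 5: (5,2)# 0/1 not · (5,3)+ 0/3 not · (5,4)# 0/1 not

(3,3), (3,4), (4,3), (5,2), (5,3), (5,4)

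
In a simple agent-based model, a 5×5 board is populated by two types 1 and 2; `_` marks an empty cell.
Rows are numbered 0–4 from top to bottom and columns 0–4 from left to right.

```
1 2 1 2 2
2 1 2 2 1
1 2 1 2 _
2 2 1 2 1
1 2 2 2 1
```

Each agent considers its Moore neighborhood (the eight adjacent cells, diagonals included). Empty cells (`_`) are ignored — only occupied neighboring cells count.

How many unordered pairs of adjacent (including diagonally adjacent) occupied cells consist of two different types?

Scan each occupied cell's neighbors to the right and below (and the two forward diagonals) so each pair is counted once.
From row 0: 9 unlike of 17 pairs (running 9/17).
From row 1: 8 unlike of 15 pairs (running 17/32).
From row 2: 10 unlike of 14 pairs (running 27/46).
From row 3: 10 unlike of 17 pairs (running 37/63).
From row 4: 2 unlike of 4 pairs (running 39/67).
Total adjacent occupied pairs: 67; unlike-type pairs: 39.

39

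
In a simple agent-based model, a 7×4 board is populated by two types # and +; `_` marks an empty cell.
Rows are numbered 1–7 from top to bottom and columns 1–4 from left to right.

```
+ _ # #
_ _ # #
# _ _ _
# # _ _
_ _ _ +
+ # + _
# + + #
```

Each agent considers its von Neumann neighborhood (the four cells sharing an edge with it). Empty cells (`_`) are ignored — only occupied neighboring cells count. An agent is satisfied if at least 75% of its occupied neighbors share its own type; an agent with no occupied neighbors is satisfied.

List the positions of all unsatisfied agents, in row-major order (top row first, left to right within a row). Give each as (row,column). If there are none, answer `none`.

(6,1), (6,2), (6,3), (7,1), (7,2), (7,3), (7,4)

Row 1: (1,1)+ 0/0 satisfied · (1,3)# 2/2 satisfied · (1,4)# 2/2 satisfied
Row 2: (2,3)# 2/2 satisfied · (2,4)# 2/2 satisfied
Row 3: (3,1)# 1/1 satisfied
Row 4: (4,1)# 2/2 satisfied · (4,2)# 1/1 satisfied
Row 5: (5,4)+ 0/0 satisfied
Row 6: (6,1)+ 0/2 not · (6,2)# 0/3 not · (6,3)+ 1/2 not
Row 7: (7,1)# 0/2 not · (7,2)+ 1/3 not · (7,3)+ 2/3 not · (7,4)# 0/1 not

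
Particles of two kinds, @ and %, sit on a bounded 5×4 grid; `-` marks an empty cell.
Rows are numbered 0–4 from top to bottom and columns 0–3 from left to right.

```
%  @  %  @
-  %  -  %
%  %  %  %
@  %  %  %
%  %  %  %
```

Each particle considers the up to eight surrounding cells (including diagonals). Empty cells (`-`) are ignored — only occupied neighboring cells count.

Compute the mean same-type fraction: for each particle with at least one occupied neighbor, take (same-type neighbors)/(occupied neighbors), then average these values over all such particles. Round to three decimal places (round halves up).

0.695

Row 0: (0,0)% 1/2 · (0,1)@ 0/3 · (0,2)% 2/4 · (0,3)@ 0/2
Row 1: (1,1)% 5/6 · (1,3)% 3/4
Row 2: (2,0)% 3/4 · (2,1)% 5/6 · (2,2)% 7/7 · (2,3)% 4/4
Row 3: (3,0)@ 0/5 · (3,1)% 7/8 · (3,2)% 8/8 · (3,3)% 5/5
Row 4: (4,0)% 2/3 · (4,1)% 4/5 · (4,2)% 5/5 · (4,3)% 3/3
Sum over 18 particles: 1/2 + 0/3 + 2/4 + 0/2 + 5/6 + 3/4 + 3/4 + 5/6 + 7/7 + 4/4 + 0/5 + 7/8 + 8/8 + 5/5 + 2/3 + 4/5 + 5/5 + 3/3 = 1501/120; mean = 1501/120 ÷ 18 = 1501/2160 = 0.694907… → 0.695.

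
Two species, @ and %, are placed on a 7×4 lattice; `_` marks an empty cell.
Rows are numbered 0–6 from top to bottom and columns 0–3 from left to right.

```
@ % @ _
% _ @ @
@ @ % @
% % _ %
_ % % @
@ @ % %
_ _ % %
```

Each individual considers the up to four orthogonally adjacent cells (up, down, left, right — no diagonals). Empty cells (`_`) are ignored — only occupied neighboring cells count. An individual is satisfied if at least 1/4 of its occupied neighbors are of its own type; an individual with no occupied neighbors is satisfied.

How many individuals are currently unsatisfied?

Row 0: (0,0)@ 0/2 not · (0,1)% 0/2 not · (0,2)@ 1/2 satisfied
Row 1: (1,0)% 0/2 not · (1,2)@ 2/3 satisfied · (1,3)@ 2/2 satisfied
Row 2: (2,0)@ 1/3 satisfied · (2,1)@ 1/3 satisfied · (2,2)% 0/3 not · (2,3)@ 1/3 satisfied
Row 3: (3,0)% 1/2 satisfied · (3,1)% 2/3 satisfied · (3,3)% 0/2 not
Row 4: (4,1)% 2/3 satisfied · (4,2)% 2/3 satisfied · (4,3)@ 0/3 not
Row 5: (5,0)@ 1/1 satisfied · (5,1)@ 1/3 satisfied · (5,2)% 3/4 satisfied · (5,3)% 2/3 satisfied
Row 6: (6,2)% 2/2 satisfied · (6,3)% 2/2 satisfied
Unsatisfied: (0,0), (0,1), (1,0), (2,2), (3,3), (4,3) — 6 in total.

6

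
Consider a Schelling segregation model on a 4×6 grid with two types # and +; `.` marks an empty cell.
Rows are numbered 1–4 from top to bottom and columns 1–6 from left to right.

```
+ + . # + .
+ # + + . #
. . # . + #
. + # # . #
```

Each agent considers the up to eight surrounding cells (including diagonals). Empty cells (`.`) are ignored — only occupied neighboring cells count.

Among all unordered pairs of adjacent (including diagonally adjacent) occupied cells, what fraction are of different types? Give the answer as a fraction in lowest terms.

Scan each occupied cell's neighbors to the right and below (and the two forward diagonals) so each pair is counted once.
From row 1: 6 unlike of 11 pairs (running 6/11).
From row 2: 5 unlike of 9 pairs (running 11/20).
From row 3: 4 unlike of 7 pairs (running 15/27).
From row 4: 1 unlike of 2 pairs (running 16/29).
Total adjacent occupied pairs: 29; unlike-type pairs: 16.
16/29 is already in lowest terms.

16/29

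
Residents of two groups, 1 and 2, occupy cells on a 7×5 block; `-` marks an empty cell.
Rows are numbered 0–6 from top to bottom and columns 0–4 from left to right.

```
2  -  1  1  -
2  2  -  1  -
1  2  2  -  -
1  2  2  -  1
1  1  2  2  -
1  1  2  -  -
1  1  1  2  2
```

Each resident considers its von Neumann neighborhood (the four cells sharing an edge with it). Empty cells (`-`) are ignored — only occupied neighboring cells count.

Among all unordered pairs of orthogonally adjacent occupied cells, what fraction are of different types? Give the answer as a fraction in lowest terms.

8/31

Scan each occupied cell's neighbors to the right and below so each pair is counted once.
From row 0: 0 unlike of 3 pairs (running 0/3).
From row 1: 1 unlike of 3 pairs (running 1/6).
From row 2: 1 unlike of 5 pairs (running 2/11).
From row 3: 2 unlike of 5 pairs (running 4/16).
From row 4: 1 unlike of 6 pairs (running 5/22).
From row 5: 2 unlike of 5 pairs (running 7/27).
From row 6: 1 unlike of 4 pairs (running 8/31).
Total adjacent occupied pairs: 31; unlike-type pairs: 8.
8/31 is already in lowest terms.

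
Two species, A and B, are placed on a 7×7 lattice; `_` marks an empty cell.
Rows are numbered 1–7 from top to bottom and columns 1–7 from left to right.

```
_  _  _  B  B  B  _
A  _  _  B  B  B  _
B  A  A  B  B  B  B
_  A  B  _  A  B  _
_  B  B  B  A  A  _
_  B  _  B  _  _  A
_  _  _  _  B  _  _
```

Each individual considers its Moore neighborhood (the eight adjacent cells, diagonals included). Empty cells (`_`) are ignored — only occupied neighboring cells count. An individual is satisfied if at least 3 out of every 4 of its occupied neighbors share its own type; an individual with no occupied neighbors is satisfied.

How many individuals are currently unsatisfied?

(1,4)B 3/3 satisfied
(1,5)B 5/5 satisfied
(1,6)B 3/3 satisfied
(2,1)A 1/2 not
(2,4)B 5/6 satisfied
(2,5)B 8/8 satisfied
(2,6)B 6/6 satisfied
(3,1)B 0/3 not
(3,2)A 3/5 not
(3,3)A 2/5 not
(3,4)B 4/6 not
(3,5)B 6/7 satisfied
(3,6)B 5/6 satisfied
(3,7)B 3/3 satisfied
(4,2)A 2/6 not
(4,3)B 4/7 not
(4,5)A 2/7 not
(4,6)B 3/6 not
(5,2)B 3/4 satisfied
(5,3)B 5/6 satisfied
(5,4)B 3/5 not
(5,5)A 2/5 not
(5,6)A 3/4 satisfied
(6,2)B 2/2 satisfied
(6,4)B 3/4 satisfied
(6,7)A 1/1 satisfied
(7,5)B 1/1 satisfied
Unsatisfied: (2,1), (3,1), (3,2), (3,3), (3,4), (4,2), (4,3), (4,5), (4,6), (5,4), (5,5) — 11 in total.

11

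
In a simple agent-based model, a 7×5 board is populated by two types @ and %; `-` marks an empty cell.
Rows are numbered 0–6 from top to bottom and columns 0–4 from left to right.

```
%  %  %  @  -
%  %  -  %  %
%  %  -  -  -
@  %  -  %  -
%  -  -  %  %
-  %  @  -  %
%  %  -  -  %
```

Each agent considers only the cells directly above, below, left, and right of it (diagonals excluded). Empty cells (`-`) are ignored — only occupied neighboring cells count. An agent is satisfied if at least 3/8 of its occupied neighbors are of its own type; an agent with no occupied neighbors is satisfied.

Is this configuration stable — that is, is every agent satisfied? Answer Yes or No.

Row 0: (0,0)% 2/2 ✓ · (0,1)% 3/3 ✓ · (0,2)% 1/2 ✓ · (0,3)@ 0/2 ✗
Row 1: (1,0)% 3/3 ✓ · (1,1)% 3/3 ✓ · (1,3)% 1/2 ✓ · (1,4)% 1/1 ✓
Row 2: (2,0)% 2/3 ✓ · (2,1)% 3/3 ✓
Row 3: (3,0)@ 0/3 ✗ · (3,1)% 1/2 ✓ · (3,3)% 1/1 ✓
Row 4: (4,0)% 0/1 ✗ · (4,3)% 2/2 ✓ · (4,4)% 2/2 ✓
Row 5: (5,1)% 1/2 ✓ · (5,2)@ 0/1 ✗ · (5,4)% 2/2 ✓
Row 6: (6,0)% 1/1 ✓ · (6,1)% 2/2 ✓ · (6,4)% 1/1 ✓
For instance (0,3) has only 0/2 same-type neighbors, below 3/8.

No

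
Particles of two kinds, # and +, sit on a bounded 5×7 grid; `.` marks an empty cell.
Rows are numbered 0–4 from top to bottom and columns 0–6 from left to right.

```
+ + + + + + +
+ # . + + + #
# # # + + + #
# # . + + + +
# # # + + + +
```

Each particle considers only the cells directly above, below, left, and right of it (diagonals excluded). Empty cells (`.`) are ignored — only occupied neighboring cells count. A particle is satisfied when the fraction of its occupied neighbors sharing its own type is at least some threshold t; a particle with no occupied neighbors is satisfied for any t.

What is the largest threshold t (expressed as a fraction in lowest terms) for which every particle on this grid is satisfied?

(0,0)+ 2/2
(0,1)+ 2/3
(0,2)+ 2/2
(0,3)+ 3/3
(0,4)+ 3/3
(0,5)+ 3/3
(0,6)+ 1/2
(1,0)+ 1/3
(1,1)# 1/3
(1,3)+ 3/3
(1,4)+ 4/4
(1,5)+ 3/4
(1,6)# 1/3
(2,0)# 2/3
(2,1)# 4/4
(2,2)# 1/2
(2,3)+ 3/4
(2,4)+ 4/4
(2,5)+ 3/4
(2,6)# 1/3
(3,0)# 3/3
(3,1)# 3/3
(3,3)+ 3/3
(3,4)+ 4/4
(3,5)+ 4/4
(3,6)+ 2/3
(4,0)# 2/2
(4,1)# 3/3
(4,2)# 1/2
(4,3)+ 2/3
(4,4)+ 3/3
(4,5)+ 3/3
(4,6)+ 2/2
The smallest same-type fraction is 1/3 at (1,0), which reduces to 1/3. Any threshold above that leaves this particle unsatisfied.

1/3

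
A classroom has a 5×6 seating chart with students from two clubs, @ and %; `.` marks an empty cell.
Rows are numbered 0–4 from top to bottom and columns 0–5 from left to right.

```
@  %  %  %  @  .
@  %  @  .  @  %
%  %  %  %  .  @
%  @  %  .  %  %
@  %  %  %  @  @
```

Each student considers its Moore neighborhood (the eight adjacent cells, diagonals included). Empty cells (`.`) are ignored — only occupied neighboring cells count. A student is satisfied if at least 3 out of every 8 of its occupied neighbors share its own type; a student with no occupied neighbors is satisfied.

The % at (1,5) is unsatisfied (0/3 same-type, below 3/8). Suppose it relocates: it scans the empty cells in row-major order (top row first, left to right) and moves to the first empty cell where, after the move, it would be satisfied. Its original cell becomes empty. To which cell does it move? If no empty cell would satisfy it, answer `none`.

(1,3)

Vacating (1,5). Empty cells in order:
  (0,5): 0/2 same-type → still unsatisfied.
  (1,3): 4/7 same-type → satisfied — stop here.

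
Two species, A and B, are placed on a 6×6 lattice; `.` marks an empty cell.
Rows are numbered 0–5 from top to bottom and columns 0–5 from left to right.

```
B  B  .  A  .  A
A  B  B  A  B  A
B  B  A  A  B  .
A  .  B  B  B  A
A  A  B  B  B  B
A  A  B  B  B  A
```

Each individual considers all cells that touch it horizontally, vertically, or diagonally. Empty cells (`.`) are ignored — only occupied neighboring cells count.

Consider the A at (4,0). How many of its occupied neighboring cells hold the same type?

Occupied neighbors of (4,0): (3,0)=A, (4,1)=A, (5,0)=A, (5,1)=A.
Same type (A): 4 of 4.

4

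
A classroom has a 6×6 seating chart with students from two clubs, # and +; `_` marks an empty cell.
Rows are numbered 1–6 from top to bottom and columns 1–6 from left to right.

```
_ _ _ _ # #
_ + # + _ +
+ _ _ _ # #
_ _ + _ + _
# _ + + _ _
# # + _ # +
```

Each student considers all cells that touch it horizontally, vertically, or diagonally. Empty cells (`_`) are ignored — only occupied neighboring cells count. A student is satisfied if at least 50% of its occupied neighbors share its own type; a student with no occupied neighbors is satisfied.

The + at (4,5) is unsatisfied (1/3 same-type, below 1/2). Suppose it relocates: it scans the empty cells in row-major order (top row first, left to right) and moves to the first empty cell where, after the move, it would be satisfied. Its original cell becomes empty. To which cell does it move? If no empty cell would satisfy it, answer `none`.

(1,1)

Vacating (4,5). Empty cells in order:
  (1,1): 1/1 same-type → satisfied — stop here.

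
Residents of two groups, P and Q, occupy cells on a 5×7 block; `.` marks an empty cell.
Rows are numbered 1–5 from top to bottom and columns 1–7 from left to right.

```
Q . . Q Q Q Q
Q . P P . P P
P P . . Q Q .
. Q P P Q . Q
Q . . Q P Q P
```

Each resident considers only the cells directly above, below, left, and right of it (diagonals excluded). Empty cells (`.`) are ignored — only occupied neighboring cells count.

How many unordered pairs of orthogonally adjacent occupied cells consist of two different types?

14

Scan each occupied cell's neighbors to the right and below so each pair is counted once.
From row 1: 3 unlike of 7 pairs (running 3/7).
From row 2: 2 unlike of 4 pairs (running 5/11).
From row 3: 1 unlike of 4 pairs (running 6/15).
From row 4: 5 unlike of 6 pairs (running 11/21).
From row 5: 3 unlike of 3 pairs (running 14/24).
Total adjacent occupied pairs: 24; unlike-type pairs: 14.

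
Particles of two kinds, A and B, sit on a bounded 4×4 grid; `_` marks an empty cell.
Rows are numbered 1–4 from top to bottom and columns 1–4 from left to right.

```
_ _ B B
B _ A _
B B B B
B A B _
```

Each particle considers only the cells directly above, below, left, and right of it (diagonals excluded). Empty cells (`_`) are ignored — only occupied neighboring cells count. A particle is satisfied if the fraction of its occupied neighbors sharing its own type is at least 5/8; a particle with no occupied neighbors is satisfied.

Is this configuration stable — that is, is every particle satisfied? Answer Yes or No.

No

Row 1: (1,3)B 1/2 ✗ · (1,4)B 1/1 ✓
Row 2: (2,1)B 1/1 ✓ · (2,3)A 0/2 ✗
Row 3: (3,1)B 3/3 ✓ · (3,2)B 2/3 ✓ · (3,3)B 3/4 ✓ · (3,4)B 1/1 ✓
Row 4: (4,1)B 1/2 ✗ · (4,2)A 0/3 ✗ · (4,3)B 1/2 ✗
For instance (1,3) has only 1/2 same-type neighbors, below 5/8.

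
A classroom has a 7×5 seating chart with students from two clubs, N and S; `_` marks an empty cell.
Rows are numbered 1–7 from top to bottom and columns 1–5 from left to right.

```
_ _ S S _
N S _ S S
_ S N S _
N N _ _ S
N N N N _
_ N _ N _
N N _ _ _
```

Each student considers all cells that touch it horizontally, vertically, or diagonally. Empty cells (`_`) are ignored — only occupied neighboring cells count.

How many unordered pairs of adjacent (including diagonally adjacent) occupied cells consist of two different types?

Scan each occupied cell's neighbors to the right and below (and the two forward diagonals) so each pair is counted once.
From row 1: 0 unlike of 5 pairs (running 0/5).
From row 2: 4 unlike of 8 pairs (running 4/13).
From row 3: 4 unlike of 6 pairs (running 8/19).
From row 4: 1 unlike of 7 pairs (running 9/26).
From row 5: 0 unlike of 8 pairs (running 9/34).
From row 6: 0 unlike of 2 pairs (running 9/36).
From row 7: 0 unlike of 1 pairs (running 9/37).
Total adjacent occupied pairs: 37; unlike-type pairs: 9.

9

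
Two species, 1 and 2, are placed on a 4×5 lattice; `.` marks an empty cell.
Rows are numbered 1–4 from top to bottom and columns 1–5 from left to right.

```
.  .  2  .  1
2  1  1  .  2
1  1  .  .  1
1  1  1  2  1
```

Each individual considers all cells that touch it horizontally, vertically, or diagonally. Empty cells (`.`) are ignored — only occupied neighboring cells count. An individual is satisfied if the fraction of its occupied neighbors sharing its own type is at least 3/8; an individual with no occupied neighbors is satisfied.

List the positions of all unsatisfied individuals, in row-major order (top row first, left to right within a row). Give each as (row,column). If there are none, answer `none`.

(1,3), (1,5), (2,1), (2,5), (3,5), (4,4)

(1,3)2 0/2 ✗
(1,5)1 0/1 ✗
(2,1)2 0/3 ✗
(2,2)1 3/5 ✓
(2,3)1 2/3 ✓
(2,5)2 0/2 ✗
(3,1)1 4/5 ✓
(3,2)1 6/7 ✓
(3,5)1 1/3 ✗
(4,1)1 3/3 ✓
(4,2)1 4/4 ✓
(4,3)1 2/3 ✓
(4,4)2 0/3 ✗
(4,5)1 1/2 ✓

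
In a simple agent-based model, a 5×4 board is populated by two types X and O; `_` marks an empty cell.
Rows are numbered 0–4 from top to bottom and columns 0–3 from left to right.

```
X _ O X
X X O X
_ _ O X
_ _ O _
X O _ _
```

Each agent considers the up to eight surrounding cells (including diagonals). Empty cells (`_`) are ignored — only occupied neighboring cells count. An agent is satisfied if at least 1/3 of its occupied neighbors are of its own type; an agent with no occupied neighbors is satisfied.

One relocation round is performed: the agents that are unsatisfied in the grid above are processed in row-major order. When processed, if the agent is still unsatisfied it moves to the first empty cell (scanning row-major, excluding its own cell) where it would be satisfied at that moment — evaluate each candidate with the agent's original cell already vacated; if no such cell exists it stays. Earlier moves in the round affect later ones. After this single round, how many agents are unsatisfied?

Initially unsatisfied (in order): (0,2), (2,3), (4,0).
  (0,2) → (2,1).
  (2,3) → (0,1).
  (4,0) → (0,2).
Resulting grid:
X X X X
X X O X
_ O O _
_ _ O _
_ O _ _
Unsatisfied now: (1,2).

1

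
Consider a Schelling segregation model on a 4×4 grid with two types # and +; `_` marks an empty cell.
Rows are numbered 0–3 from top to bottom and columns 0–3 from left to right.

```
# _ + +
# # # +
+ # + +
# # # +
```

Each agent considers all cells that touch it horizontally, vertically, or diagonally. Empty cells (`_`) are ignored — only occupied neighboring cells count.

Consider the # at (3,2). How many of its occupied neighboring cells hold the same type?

Occupied neighbors of (3,2): (2,1)=#, (2,2)=+, (2,3)=+, (3,1)=#, (3,3)=+.
Same type (#): 2 of 5.

2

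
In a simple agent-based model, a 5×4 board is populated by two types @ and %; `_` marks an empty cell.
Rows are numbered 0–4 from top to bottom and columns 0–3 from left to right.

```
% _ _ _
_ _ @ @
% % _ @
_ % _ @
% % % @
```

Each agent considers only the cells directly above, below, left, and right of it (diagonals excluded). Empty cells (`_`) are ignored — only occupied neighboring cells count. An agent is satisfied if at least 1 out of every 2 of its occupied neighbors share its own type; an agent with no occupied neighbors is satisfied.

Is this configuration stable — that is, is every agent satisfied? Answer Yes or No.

(0,0)% 0/0 satisfied
(1,2)@ 1/1 satisfied
(1,3)@ 2/2 satisfied
(2,0)% 1/1 satisfied
(2,1)% 2/2 satisfied
(2,3)@ 2/2 satisfied
(3,1)% 2/2 satisfied
(3,3)@ 2/2 satisfied
(4,0)% 1/1 satisfied
(4,1)% 3/3 satisfied
(4,2)% 1/2 satisfied
(4,3)@ 1/2 satisfied
All meet the threshold, so the configuration is stable.

Yes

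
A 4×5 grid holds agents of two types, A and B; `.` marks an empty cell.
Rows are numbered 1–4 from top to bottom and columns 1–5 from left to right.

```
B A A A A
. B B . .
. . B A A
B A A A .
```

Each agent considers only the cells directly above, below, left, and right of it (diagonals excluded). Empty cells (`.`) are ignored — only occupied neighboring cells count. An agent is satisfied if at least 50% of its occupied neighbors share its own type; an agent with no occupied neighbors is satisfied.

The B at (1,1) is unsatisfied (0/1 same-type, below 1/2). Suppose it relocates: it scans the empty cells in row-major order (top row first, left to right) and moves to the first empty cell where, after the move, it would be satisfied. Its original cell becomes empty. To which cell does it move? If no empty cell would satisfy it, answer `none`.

(2,1)

Vacating (1,1). Empty cells in order:
  (2,1): 1/1 same-type → satisfied — stop here.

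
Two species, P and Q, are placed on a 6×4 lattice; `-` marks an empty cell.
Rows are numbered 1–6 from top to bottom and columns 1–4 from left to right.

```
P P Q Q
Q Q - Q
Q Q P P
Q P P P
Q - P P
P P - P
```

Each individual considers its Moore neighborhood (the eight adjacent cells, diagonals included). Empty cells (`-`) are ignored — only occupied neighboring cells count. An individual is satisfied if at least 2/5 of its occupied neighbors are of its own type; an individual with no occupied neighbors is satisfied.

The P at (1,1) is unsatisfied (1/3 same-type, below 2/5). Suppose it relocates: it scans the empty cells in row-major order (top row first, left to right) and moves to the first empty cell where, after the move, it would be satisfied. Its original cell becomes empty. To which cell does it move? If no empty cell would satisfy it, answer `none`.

(5,2)

Vacating (1,1). Empty cells in order:
  (2,3): 3/8 same-type → still unsatisfied.
  (5,2): 5/7 same-type → satisfied — stop here.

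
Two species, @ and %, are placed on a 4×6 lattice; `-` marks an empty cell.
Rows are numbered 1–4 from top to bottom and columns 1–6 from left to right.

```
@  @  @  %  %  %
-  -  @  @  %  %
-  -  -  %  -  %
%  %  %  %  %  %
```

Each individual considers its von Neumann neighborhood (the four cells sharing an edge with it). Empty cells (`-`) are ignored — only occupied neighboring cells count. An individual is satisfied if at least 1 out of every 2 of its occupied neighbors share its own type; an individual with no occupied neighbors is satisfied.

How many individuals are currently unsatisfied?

(1,1)@ 1/1 ok
(1,2)@ 2/2 ok
(1,3)@ 2/3 ok
(1,4)% 1/3 unhappy
(1,5)% 3/3 ok
(1,6)% 2/2 ok
(2,3)@ 2/2 ok
(2,4)@ 1/4 unhappy
(2,5)% 2/3 ok
(2,6)% 3/3 ok
(3,4)% 1/2 ok
(3,6)% 2/2 ok
(4,1)% 1/1 ok
(4,2)% 2/2 ok
(4,3)% 2/2 ok
(4,4)% 3/3 ok
(4,5)% 2/2 ok
(4,6)% 2/2 ok
Unsatisfied: (1,4), (2,4) — 2 in total.

2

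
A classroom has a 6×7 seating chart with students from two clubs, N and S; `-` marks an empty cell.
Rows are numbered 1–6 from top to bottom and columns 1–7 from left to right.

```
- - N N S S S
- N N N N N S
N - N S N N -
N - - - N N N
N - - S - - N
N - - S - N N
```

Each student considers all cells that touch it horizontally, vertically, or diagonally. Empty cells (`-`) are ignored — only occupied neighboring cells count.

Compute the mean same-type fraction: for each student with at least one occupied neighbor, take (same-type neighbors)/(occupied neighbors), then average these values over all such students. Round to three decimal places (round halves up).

(1,3)N 4/4
(1,4)N 4/5
(1,5)S 1/5
(1,6)S 3/5
(1,7)S 2/3
(2,2)N 4/4
(2,3)N 5/6
(2,4)N 6/8
(2,5)N 5/8
(2,6)N 3/7
(2,7)S 2/4
(3,1)N 2/2
(3,3)N 3/4
(3,4)S 0/6
(3,5)N 6/7
(3,6)N 6/7
(4,1)N 2/2
(4,5)N 3/5
(4,6)N 5/5
(4,7)N 3/3
(5,1)N 2/2
(5,4)S 1/2
(5,7)N 4/4
(6,1)N 1/1
(6,4)S 1/1
(6,6)N 2/2
(6,7)N 2/2
Sum over 27 students: 4/4 + 4/5 + 1/5 + 3/5 + 2/3 + 4/4 + 5/6 + 6/8 + 5/8 + 3/7 + 2/4 + 2/2 + 3/4 + 0/6 + 6/7 + 6/7 + 2/2 + 3/5 + 5/5 + 3/3 + 2/2 + 1/2 + 4/4 + 1/1 + 1/1 + 2/2 + 2/2 = 5871/280; mean = 5871/280 ÷ 27 = 1957/2520 = 0.776587… → 0.777.

0.777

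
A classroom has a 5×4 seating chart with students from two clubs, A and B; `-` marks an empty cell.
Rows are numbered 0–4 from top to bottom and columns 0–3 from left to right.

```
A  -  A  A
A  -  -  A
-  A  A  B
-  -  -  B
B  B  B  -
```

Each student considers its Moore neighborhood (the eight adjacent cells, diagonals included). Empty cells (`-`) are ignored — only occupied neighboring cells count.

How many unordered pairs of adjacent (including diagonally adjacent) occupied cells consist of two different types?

Scan each occupied cell's neighbors to the right and below (and the two forward diagonals) so each pair is counted once.
From row 0: 0 unlike of 4 pairs (running 0/4).
From row 1: 1 unlike of 3 pairs (running 1/7).
From row 2: 2 unlike of 4 pairs (running 3/11).
From row 3: 0 unlike of 1 pairs (running 3/12).
From row 4: 0 unlike of 2 pairs (running 3/14).
Total adjacent occupied pairs: 14; unlike-type pairs: 3.

3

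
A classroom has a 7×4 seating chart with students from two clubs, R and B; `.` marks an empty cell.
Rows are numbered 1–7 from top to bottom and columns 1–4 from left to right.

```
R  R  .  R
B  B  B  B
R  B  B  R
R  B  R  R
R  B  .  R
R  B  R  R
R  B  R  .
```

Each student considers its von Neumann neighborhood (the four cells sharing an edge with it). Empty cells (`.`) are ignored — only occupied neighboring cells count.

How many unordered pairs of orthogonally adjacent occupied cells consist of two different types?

Scan each occupied cell's neighbors to the right and below so each pair is counted once.
Row 1: R(1,1)–R(1,2)= R(1,1)–B(2,1)≠ R(1,2)–B(2,2)≠ R(1,4)–B(2,4)≠  → 3/4 unlike.
Row 2: B(2,1)–B(2,2)= B(2,1)–R(3,1)≠ B(2,2)–B(2,3)= B(2,2)–B(3,2)= B(2,3)–B(2,4)= B(2,3)–B(3,3)= B(2,4)–R(3,4)≠  → 2/7 unlike.
Row 3: R(3,1)–B(3,2)≠ R(3,1)–R(4,1)= B(3,2)–B(3,3)= B(3,2)–B(4,2)= B(3,3)–R(3,4)≠ B(3,3)–R(4,3)≠ R(3,4)–R(4,4)=  → 3/7 unlike.
Row 4: R(4,1)–B(4,2)≠ R(4,1)–R(5,1)= B(4,2)–R(4,3)≠ B(4,2)–B(5,2)= R(4,3)–R(4,4)= R(4,4)–R(5,4)=  → 2/6 unlike.
Row 5: R(5,1)–B(5,2)≠ R(5,1)–R(6,1)= B(5,2)–B(6,2)= R(5,4)–R(6,4)=  → 1/4 unlike.
Row 6: R(6,1)–B(6,2)≠ R(6,1)–R(7,1)= B(6,2)–R(6,3)≠ B(6,2)–B(7,2)= R(6,3)–R(6,4)= R(6,3)–R(7,3)=  → 2/6 unlike.
Row 7: R(7,1)–B(7,2)≠ B(7,2)–R(7,3)≠  → 2/2 unlike.
Total adjacent occupied pairs: 36; unlike-type pairs: 15.

15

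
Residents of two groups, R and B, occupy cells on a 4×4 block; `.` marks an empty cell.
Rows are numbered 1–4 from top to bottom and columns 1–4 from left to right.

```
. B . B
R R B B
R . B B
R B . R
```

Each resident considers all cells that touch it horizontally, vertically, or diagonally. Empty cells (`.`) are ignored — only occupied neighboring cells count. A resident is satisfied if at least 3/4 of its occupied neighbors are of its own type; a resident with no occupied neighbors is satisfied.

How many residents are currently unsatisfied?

Row 1: (1,2)B 1/3 ✗ · (1,4)B 2/2 ✓
Row 2: (2,1)R 2/3 ✗ · (2,2)R 2/5 ✗ · (2,3)B 5/6 ✓ · (2,4)B 4/4 ✓
Row 3: (3,1)R 3/4 ✓ · (3,3)B 4/6 ✗ · (3,4)B 3/4 ✓
Row 4: (4,1)R 1/2 ✗ · (4,2)B 1/3 ✗ · (4,4)R 0/2 ✗
Unsatisfied: (1,2), (2,1), (2,2), (3,3), (4,1), (4,2), (4,4) — 7 in total.

7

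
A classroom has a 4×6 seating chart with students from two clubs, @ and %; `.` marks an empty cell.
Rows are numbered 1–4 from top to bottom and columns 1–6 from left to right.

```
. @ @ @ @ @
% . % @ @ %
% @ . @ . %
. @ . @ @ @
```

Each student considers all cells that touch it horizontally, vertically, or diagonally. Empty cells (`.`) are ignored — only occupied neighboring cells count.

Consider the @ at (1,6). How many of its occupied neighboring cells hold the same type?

2

Occupied neighbors of (1,6): (1,5)=@, (2,5)=@, (2,6)=%.
Same type (@): 2 of 3.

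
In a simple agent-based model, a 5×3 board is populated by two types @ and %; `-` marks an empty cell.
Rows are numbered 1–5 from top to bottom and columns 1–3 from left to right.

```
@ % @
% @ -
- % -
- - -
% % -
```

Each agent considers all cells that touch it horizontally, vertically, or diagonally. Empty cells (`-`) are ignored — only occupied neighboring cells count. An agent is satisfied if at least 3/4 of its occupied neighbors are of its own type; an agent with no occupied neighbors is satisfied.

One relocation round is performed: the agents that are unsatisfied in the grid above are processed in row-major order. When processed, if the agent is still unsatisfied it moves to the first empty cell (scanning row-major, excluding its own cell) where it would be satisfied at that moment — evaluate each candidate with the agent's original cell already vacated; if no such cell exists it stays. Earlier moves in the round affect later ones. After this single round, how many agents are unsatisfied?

0

Initially unsatisfied (in order): (1,1), (1,2), (1,3), (2,1), (2,2), (3,2).
  (1,1): no empty cell satisfies it; stays.
  (1,2) → (4,1).
  (1,3): now satisfied by earlier moves; stays.
  (2,1) → (4,2).
  (2,2) → (1,2).
  (3,2): now satisfied by earlier moves; stays.
Resulting grid:
@ @ @
- - -
- % -
% % -
% % -
All satisfied now.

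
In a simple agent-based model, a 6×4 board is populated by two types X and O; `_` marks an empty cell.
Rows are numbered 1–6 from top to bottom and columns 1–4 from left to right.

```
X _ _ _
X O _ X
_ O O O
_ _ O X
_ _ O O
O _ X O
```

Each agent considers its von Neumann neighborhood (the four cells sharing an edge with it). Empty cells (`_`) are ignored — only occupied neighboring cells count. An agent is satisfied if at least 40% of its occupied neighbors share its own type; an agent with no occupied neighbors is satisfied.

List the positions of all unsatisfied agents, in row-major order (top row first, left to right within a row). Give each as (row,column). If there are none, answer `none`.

Row 1: (1,1)X 1/1 ✓
Row 2: (2,1)X 1/2 ✓ · (2,2)O 1/2 ✓ · (2,4)X 0/1 ✗
Row 3: (3,2)O 2/2 ✓ · (3,3)O 3/3 ✓ · (3,4)O 1/3 ✗
Row 4: (4,3)O 2/3 ✓ · (4,4)X 0/3 ✗
Row 5: (5,3)O 2/3 ✓ · (5,4)O 2/3 ✓
Row 6: (6,1)O 0/0 ✓ · (6,3)X 0/2 ✗ · (6,4)O 1/2 ✓

(2,4), (3,4), (4,4), (6,3)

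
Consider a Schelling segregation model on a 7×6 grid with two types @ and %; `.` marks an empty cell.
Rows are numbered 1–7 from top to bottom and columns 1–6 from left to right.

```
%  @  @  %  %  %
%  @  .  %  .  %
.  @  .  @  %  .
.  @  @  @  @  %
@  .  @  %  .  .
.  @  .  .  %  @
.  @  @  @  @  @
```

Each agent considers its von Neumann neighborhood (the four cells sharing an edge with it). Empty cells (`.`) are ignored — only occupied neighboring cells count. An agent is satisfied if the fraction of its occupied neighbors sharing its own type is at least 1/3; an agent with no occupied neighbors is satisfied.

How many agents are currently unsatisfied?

4

Row 1: (1,1)% 1/2 satisfied · (1,2)@ 2/3 satisfied · (1,3)@ 1/2 satisfied · (1,4)% 2/3 satisfied · (1,5)% 2/2 satisfied · (1,6)% 2/2 satisfied
Row 2: (2,1)% 1/2 satisfied · (2,2)@ 2/3 satisfied · (2,4)% 1/2 satisfied · (2,6)% 1/1 satisfied
Row 3: (3,2)@ 2/2 satisfied · (3,4)@ 1/3 satisfied · (3,5)% 0/2 not
Row 4: (4,2)@ 2/2 satisfied · (4,3)@ 3/3 satisfied · (4,4)@ 3/4 satisfied · (4,5)@ 1/3 satisfied · (4,6)% 0/1 not
Row 5: (5,1)@ 0/0 satisfied · (5,3)@ 1/2 satisfied · (5,4)% 0/2 not
Row 6: (6,2)@ 1/1 satisfied · (6,5)% 0/2 not · (6,6)@ 1/2 satisfied
Row 7: (7,2)@ 2/2 satisfied · (7,3)@ 2/2 satisfied · (7,4)@ 2/2 satisfied · (7,5)@ 2/3 satisfied · (7,6)@ 2/2 satisfied
Unsatisfied: (3,5), (4,6), (5,4), (6,5) — 4 in total.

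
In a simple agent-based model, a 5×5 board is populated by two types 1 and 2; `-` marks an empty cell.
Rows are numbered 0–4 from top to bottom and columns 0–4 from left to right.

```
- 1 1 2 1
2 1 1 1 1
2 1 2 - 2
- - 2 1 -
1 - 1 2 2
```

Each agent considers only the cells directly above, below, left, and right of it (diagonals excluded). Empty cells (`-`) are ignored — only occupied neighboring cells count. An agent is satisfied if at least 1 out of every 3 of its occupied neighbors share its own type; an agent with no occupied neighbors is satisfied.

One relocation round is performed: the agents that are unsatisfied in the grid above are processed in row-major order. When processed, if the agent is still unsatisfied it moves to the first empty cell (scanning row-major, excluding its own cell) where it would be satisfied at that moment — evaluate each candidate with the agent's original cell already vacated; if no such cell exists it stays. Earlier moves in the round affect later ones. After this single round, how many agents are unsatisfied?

Initially unsatisfied (in order): (0,3), (2,4), (3,3), (4,2).
  (0,3) → (0,0).
  (2,4) → (2,3).
  (3,3) → (0,3).
  (4,2) → (2,4).
Resulting grid:
2 1 1 1 1
2 1 1 1 1
2 1 2 2 1
- - 2 - -
1 - - 2 2
All satisfied now.

0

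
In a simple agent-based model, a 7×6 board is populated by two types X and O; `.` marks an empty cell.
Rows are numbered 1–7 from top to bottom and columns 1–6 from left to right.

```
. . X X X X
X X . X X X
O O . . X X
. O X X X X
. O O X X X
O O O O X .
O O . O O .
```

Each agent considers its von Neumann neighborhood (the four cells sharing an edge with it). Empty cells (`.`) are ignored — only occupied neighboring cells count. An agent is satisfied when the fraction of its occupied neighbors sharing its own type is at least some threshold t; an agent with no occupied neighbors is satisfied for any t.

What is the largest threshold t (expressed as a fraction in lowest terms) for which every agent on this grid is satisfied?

Row 1: (1,3)X 1/1 · (1,4)X 3/3 · (1,5)X 3/3 · (1,6)X 2/2
Row 2: (2,1)X 1/2 · (2,2)X 1/2 · (2,4)X 2/2 · (2,5)X 4/4 · (2,6)X 3/3
Row 3: (3,1)O 1/2 · (3,2)O 2/3 · (3,5)X 3/3 · (3,6)X 3/3
Row 4: (4,2)O 2/3 · (4,3)X 1/3 · (4,4)X 3/3 · (4,5)X 4/4 · (4,6)X 3/3
Row 5: (5,2)O 3/3 · (5,3)O 2/4 · (5,4)X 2/4 · (5,5)X 4/4 · (5,6)X 2/2
Row 6: (6,1)O 2/2 · (6,2)O 4/4 · (6,3)O 3/3 · (6,4)O 2/4 · (6,5)X 1/3
Row 7: (7,1)O 2/2 · (7,2)O 2/2 · (7,4)O 2/2 · (7,5)O 1/2
The smallest same-type fraction is 1/3 at (4,3), which reduces to 1/3. Any threshold above that leaves this agent unsatisfied.

1/3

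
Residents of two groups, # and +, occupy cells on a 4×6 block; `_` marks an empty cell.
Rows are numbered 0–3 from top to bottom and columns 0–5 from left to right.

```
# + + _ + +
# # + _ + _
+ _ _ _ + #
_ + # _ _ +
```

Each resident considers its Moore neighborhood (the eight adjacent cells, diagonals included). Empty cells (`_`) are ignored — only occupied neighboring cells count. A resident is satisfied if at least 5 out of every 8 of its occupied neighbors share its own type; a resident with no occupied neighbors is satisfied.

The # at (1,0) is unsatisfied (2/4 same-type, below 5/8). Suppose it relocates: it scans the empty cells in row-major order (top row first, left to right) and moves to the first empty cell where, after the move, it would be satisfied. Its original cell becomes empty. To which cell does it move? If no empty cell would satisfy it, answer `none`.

none

Vacating (1,0). Empty cells in order:
  (0,3): 0/4 same-type → still unsatisfied.
  (1,3): 0/5 same-type → still unsatisfied.
  (1,5): 1/5 same-type → still unsatisfied.
  (2,1): 2/5 same-type → still unsatisfied.
  (2,2): 2/4 same-type → still unsatisfied.
  (2,3): 1/4 same-type → still unsatisfied.
  (3,0): 0/2 same-type → still unsatisfied.
  (3,3): 1/2 same-type → still unsatisfied.
  (3,4): 1/3 same-type → still unsatisfied.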